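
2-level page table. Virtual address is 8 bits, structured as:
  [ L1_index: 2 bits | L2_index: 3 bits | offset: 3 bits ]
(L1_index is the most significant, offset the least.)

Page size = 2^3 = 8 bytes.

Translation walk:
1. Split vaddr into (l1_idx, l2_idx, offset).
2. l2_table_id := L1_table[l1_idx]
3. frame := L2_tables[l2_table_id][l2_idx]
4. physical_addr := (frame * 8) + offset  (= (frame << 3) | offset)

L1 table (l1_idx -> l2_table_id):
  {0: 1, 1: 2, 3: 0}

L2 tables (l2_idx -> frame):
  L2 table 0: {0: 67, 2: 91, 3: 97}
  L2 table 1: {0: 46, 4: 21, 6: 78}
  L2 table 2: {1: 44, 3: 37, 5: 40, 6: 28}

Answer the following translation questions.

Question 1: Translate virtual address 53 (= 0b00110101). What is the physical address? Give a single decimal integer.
Answer: 629

Derivation:
vaddr = 53 = 0b00110101
Split: l1_idx=0, l2_idx=6, offset=5
L1[0] = 1
L2[1][6] = 78
paddr = 78 * 8 + 5 = 629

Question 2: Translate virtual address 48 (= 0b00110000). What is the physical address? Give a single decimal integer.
vaddr = 48 = 0b00110000
Split: l1_idx=0, l2_idx=6, offset=0
L1[0] = 1
L2[1][6] = 78
paddr = 78 * 8 + 0 = 624

Answer: 624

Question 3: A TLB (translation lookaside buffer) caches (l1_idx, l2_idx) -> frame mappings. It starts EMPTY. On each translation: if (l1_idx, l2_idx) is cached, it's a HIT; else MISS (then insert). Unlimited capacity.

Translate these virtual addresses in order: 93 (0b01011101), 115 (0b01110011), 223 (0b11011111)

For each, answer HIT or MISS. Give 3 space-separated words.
Answer: MISS MISS MISS

Derivation:
vaddr=93: (1,3) not in TLB -> MISS, insert
vaddr=115: (1,6) not in TLB -> MISS, insert
vaddr=223: (3,3) not in TLB -> MISS, insert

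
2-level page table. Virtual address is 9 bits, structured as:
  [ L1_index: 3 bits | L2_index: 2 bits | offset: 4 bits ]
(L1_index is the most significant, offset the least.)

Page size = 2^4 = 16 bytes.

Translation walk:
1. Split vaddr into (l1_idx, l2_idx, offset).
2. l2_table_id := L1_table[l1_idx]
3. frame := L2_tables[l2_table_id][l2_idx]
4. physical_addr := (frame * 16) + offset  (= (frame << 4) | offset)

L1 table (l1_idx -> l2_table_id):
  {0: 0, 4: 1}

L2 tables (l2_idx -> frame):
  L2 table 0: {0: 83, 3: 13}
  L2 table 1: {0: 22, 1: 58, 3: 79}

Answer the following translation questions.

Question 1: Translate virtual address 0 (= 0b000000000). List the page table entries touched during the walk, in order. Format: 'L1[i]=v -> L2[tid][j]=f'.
vaddr = 0 = 0b000000000
Split: l1_idx=0, l2_idx=0, offset=0

Answer: L1[0]=0 -> L2[0][0]=83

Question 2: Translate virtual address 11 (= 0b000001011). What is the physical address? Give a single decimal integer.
vaddr = 11 = 0b000001011
Split: l1_idx=0, l2_idx=0, offset=11
L1[0] = 0
L2[0][0] = 83
paddr = 83 * 16 + 11 = 1339

Answer: 1339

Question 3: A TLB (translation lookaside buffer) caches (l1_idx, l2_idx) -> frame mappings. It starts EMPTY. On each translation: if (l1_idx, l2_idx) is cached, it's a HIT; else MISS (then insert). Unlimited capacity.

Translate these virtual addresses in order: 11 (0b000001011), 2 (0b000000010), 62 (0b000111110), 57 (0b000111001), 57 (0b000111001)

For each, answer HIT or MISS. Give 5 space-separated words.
vaddr=11: (0,0) not in TLB -> MISS, insert
vaddr=2: (0,0) in TLB -> HIT
vaddr=62: (0,3) not in TLB -> MISS, insert
vaddr=57: (0,3) in TLB -> HIT
vaddr=57: (0,3) in TLB -> HIT

Answer: MISS HIT MISS HIT HIT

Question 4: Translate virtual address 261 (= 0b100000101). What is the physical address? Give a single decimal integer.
vaddr = 261 = 0b100000101
Split: l1_idx=4, l2_idx=0, offset=5
L1[4] = 1
L2[1][0] = 22
paddr = 22 * 16 + 5 = 357

Answer: 357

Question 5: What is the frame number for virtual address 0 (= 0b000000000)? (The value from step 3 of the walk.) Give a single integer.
vaddr = 0: l1_idx=0, l2_idx=0
L1[0] = 0; L2[0][0] = 83

Answer: 83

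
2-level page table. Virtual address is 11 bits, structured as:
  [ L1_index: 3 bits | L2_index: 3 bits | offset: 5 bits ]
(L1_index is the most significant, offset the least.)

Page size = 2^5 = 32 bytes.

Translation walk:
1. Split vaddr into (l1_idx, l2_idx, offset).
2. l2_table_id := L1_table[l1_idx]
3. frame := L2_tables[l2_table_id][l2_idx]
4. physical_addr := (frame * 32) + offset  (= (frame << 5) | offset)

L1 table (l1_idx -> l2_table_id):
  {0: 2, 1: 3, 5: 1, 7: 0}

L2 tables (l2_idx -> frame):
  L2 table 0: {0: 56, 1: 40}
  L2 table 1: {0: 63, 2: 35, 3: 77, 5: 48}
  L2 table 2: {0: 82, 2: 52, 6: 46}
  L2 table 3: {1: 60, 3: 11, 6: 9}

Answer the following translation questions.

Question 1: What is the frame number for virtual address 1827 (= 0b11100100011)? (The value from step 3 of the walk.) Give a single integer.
Answer: 40

Derivation:
vaddr = 1827: l1_idx=7, l2_idx=1
L1[7] = 0; L2[0][1] = 40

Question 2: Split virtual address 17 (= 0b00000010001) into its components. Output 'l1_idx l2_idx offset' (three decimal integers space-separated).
vaddr = 17 = 0b00000010001
  top 3 bits -> l1_idx = 0
  next 3 bits -> l2_idx = 0
  bottom 5 bits -> offset = 17

Answer: 0 0 17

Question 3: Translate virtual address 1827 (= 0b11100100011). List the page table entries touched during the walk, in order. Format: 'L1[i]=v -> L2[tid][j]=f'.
vaddr = 1827 = 0b11100100011
Split: l1_idx=7, l2_idx=1, offset=3

Answer: L1[7]=0 -> L2[0][1]=40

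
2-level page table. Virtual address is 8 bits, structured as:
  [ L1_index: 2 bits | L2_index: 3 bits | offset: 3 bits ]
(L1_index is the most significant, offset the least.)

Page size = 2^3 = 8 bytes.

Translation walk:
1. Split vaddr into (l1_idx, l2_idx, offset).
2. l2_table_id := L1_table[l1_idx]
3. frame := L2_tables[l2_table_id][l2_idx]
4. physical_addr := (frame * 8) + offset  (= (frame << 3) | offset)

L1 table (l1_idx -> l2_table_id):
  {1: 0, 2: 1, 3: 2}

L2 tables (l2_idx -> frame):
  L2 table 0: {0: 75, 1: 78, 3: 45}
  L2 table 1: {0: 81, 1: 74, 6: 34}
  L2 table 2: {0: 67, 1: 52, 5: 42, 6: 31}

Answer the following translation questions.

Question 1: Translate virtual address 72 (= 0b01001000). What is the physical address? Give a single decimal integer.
Answer: 624

Derivation:
vaddr = 72 = 0b01001000
Split: l1_idx=1, l2_idx=1, offset=0
L1[1] = 0
L2[0][1] = 78
paddr = 78 * 8 + 0 = 624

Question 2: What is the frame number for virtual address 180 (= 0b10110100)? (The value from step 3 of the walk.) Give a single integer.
Answer: 34

Derivation:
vaddr = 180: l1_idx=2, l2_idx=6
L1[2] = 1; L2[1][6] = 34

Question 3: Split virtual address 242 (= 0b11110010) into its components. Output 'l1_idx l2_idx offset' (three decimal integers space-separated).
vaddr = 242 = 0b11110010
  top 2 bits -> l1_idx = 3
  next 3 bits -> l2_idx = 6
  bottom 3 bits -> offset = 2

Answer: 3 6 2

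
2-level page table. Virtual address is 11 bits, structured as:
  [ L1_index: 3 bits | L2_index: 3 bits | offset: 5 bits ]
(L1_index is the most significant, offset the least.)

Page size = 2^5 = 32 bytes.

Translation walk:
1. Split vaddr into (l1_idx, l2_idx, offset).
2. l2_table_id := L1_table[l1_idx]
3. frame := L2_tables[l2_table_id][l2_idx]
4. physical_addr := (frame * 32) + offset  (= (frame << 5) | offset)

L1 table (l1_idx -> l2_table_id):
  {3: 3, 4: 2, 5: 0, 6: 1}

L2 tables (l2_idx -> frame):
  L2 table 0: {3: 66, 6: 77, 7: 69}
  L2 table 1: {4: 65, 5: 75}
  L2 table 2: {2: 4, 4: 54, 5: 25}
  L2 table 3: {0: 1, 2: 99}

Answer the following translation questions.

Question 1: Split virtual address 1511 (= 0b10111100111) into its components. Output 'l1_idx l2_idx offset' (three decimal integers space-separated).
vaddr = 1511 = 0b10111100111
  top 3 bits -> l1_idx = 5
  next 3 bits -> l2_idx = 7
  bottom 5 bits -> offset = 7

Answer: 5 7 7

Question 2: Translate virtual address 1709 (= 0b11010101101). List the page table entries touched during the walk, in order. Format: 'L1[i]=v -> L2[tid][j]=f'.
Answer: L1[6]=1 -> L2[1][5]=75

Derivation:
vaddr = 1709 = 0b11010101101
Split: l1_idx=6, l2_idx=5, offset=13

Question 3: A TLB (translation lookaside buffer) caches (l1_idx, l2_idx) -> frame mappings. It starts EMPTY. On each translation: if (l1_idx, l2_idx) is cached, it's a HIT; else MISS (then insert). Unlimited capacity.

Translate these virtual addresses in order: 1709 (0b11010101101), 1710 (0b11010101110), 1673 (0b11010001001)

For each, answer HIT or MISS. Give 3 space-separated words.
Answer: MISS HIT MISS

Derivation:
vaddr=1709: (6,5) not in TLB -> MISS, insert
vaddr=1710: (6,5) in TLB -> HIT
vaddr=1673: (6,4) not in TLB -> MISS, insert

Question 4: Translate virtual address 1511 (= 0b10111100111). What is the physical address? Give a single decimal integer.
Answer: 2215

Derivation:
vaddr = 1511 = 0b10111100111
Split: l1_idx=5, l2_idx=7, offset=7
L1[5] = 0
L2[0][7] = 69
paddr = 69 * 32 + 7 = 2215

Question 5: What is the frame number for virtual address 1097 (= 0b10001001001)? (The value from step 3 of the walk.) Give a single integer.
Answer: 4

Derivation:
vaddr = 1097: l1_idx=4, l2_idx=2
L1[4] = 2; L2[2][2] = 4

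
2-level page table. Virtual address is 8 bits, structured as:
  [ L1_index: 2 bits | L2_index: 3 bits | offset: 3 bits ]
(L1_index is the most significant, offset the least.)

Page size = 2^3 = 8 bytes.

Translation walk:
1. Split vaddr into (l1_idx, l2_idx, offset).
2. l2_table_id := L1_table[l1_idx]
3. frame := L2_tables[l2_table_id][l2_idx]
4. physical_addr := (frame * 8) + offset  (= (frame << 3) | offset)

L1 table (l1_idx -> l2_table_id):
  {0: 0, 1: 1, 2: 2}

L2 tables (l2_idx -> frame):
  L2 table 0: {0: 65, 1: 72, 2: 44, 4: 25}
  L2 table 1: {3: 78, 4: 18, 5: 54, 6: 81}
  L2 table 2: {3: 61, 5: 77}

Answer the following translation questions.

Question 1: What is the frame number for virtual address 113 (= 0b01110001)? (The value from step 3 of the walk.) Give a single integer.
vaddr = 113: l1_idx=1, l2_idx=6
L1[1] = 1; L2[1][6] = 81

Answer: 81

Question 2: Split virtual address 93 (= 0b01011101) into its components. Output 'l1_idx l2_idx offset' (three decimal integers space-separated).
vaddr = 93 = 0b01011101
  top 2 bits -> l1_idx = 1
  next 3 bits -> l2_idx = 3
  bottom 3 bits -> offset = 5

Answer: 1 3 5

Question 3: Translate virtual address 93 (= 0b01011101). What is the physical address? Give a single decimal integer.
vaddr = 93 = 0b01011101
Split: l1_idx=1, l2_idx=3, offset=5
L1[1] = 1
L2[1][3] = 78
paddr = 78 * 8 + 5 = 629

Answer: 629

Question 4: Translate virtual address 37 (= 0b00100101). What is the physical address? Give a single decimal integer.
vaddr = 37 = 0b00100101
Split: l1_idx=0, l2_idx=4, offset=5
L1[0] = 0
L2[0][4] = 25
paddr = 25 * 8 + 5 = 205

Answer: 205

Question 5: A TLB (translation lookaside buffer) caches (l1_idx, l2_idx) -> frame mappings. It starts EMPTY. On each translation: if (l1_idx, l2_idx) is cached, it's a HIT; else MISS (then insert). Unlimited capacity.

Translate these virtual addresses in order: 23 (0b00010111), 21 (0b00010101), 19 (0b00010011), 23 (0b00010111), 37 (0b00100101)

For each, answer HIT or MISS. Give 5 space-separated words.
Answer: MISS HIT HIT HIT MISS

Derivation:
vaddr=23: (0,2) not in TLB -> MISS, insert
vaddr=21: (0,2) in TLB -> HIT
vaddr=19: (0,2) in TLB -> HIT
vaddr=23: (0,2) in TLB -> HIT
vaddr=37: (0,4) not in TLB -> MISS, insert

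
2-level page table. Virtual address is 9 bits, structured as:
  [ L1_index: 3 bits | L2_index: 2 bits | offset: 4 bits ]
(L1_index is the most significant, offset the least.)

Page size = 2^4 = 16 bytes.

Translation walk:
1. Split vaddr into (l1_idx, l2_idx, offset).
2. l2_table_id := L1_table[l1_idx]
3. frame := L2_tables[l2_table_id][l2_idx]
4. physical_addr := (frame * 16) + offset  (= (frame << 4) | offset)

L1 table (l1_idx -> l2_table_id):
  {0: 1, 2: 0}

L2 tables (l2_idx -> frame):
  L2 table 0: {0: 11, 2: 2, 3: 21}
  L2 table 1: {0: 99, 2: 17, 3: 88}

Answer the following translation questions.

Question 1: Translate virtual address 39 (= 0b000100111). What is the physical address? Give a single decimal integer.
vaddr = 39 = 0b000100111
Split: l1_idx=0, l2_idx=2, offset=7
L1[0] = 1
L2[1][2] = 17
paddr = 17 * 16 + 7 = 279

Answer: 279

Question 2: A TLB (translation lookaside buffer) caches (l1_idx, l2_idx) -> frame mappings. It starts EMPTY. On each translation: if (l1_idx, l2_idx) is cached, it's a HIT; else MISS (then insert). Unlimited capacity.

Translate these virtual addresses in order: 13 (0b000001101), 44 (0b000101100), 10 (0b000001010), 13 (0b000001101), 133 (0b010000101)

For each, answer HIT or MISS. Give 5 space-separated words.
vaddr=13: (0,0) not in TLB -> MISS, insert
vaddr=44: (0,2) not in TLB -> MISS, insert
vaddr=10: (0,0) in TLB -> HIT
vaddr=13: (0,0) in TLB -> HIT
vaddr=133: (2,0) not in TLB -> MISS, insert

Answer: MISS MISS HIT HIT MISS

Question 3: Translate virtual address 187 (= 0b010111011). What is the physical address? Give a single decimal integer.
Answer: 347

Derivation:
vaddr = 187 = 0b010111011
Split: l1_idx=2, l2_idx=3, offset=11
L1[2] = 0
L2[0][3] = 21
paddr = 21 * 16 + 11 = 347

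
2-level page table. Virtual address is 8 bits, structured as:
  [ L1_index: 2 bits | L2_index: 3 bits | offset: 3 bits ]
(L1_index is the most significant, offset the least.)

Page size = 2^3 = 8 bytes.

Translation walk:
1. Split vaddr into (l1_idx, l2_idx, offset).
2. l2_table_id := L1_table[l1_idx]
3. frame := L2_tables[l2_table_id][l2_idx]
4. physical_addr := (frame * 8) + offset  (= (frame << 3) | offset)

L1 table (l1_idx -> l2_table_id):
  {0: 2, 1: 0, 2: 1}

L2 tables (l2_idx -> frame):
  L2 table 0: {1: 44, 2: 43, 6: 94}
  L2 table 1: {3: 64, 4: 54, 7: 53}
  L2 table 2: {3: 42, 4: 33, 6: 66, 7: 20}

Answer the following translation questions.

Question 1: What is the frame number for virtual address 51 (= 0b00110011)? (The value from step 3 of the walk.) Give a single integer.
Answer: 66

Derivation:
vaddr = 51: l1_idx=0, l2_idx=6
L1[0] = 2; L2[2][6] = 66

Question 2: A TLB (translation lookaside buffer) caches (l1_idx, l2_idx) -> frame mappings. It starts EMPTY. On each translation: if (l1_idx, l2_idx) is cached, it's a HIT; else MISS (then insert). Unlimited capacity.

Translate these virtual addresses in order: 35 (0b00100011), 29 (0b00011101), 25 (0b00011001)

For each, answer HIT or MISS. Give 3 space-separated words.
Answer: MISS MISS HIT

Derivation:
vaddr=35: (0,4) not in TLB -> MISS, insert
vaddr=29: (0,3) not in TLB -> MISS, insert
vaddr=25: (0,3) in TLB -> HIT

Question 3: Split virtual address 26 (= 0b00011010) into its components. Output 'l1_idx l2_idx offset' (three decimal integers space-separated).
vaddr = 26 = 0b00011010
  top 2 bits -> l1_idx = 0
  next 3 bits -> l2_idx = 3
  bottom 3 bits -> offset = 2

Answer: 0 3 2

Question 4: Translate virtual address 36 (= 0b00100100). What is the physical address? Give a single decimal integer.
vaddr = 36 = 0b00100100
Split: l1_idx=0, l2_idx=4, offset=4
L1[0] = 2
L2[2][4] = 33
paddr = 33 * 8 + 4 = 268

Answer: 268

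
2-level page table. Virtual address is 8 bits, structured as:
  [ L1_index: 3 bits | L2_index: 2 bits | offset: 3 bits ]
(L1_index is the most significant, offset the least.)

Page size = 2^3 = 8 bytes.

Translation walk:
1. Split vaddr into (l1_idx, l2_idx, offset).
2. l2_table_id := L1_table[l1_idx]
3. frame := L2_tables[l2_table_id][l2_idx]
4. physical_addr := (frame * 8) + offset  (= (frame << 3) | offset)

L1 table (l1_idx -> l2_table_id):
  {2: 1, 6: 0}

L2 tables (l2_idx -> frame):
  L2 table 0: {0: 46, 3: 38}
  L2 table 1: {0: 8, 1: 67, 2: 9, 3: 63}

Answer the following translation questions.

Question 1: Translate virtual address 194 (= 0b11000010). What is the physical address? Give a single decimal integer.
vaddr = 194 = 0b11000010
Split: l1_idx=6, l2_idx=0, offset=2
L1[6] = 0
L2[0][0] = 46
paddr = 46 * 8 + 2 = 370

Answer: 370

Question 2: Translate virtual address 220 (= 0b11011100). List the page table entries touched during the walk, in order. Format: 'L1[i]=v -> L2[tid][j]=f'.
vaddr = 220 = 0b11011100
Split: l1_idx=6, l2_idx=3, offset=4

Answer: L1[6]=0 -> L2[0][3]=38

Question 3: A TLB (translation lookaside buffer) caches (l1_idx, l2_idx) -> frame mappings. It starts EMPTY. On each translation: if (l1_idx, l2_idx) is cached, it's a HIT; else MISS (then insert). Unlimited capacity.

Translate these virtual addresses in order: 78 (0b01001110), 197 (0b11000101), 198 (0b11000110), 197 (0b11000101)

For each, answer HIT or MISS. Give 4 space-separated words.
Answer: MISS MISS HIT HIT

Derivation:
vaddr=78: (2,1) not in TLB -> MISS, insert
vaddr=197: (6,0) not in TLB -> MISS, insert
vaddr=198: (6,0) in TLB -> HIT
vaddr=197: (6,0) in TLB -> HIT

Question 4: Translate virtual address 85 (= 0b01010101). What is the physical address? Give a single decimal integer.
vaddr = 85 = 0b01010101
Split: l1_idx=2, l2_idx=2, offset=5
L1[2] = 1
L2[1][2] = 9
paddr = 9 * 8 + 5 = 77

Answer: 77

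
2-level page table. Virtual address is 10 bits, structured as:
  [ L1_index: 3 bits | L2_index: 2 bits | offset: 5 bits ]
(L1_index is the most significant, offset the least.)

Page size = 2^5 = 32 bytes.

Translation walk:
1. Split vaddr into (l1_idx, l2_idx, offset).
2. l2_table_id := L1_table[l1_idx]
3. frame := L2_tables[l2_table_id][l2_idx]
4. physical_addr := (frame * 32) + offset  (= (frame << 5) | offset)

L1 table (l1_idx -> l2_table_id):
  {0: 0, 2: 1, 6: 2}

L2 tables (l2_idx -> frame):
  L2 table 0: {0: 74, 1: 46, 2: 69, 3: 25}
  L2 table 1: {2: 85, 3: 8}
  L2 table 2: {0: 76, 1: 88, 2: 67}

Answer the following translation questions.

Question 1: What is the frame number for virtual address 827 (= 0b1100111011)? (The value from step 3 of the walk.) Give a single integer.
Answer: 88

Derivation:
vaddr = 827: l1_idx=6, l2_idx=1
L1[6] = 2; L2[2][1] = 88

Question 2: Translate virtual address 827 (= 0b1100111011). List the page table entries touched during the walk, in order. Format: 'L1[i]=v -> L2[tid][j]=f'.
Answer: L1[6]=2 -> L2[2][1]=88

Derivation:
vaddr = 827 = 0b1100111011
Split: l1_idx=6, l2_idx=1, offset=27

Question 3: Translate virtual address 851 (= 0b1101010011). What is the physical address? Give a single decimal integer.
Answer: 2163

Derivation:
vaddr = 851 = 0b1101010011
Split: l1_idx=6, l2_idx=2, offset=19
L1[6] = 2
L2[2][2] = 67
paddr = 67 * 32 + 19 = 2163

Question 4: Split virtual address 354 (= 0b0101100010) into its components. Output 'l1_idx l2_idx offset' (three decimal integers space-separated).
Answer: 2 3 2

Derivation:
vaddr = 354 = 0b0101100010
  top 3 bits -> l1_idx = 2
  next 2 bits -> l2_idx = 3
  bottom 5 bits -> offset = 2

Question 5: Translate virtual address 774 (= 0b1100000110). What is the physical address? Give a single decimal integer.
Answer: 2438

Derivation:
vaddr = 774 = 0b1100000110
Split: l1_idx=6, l2_idx=0, offset=6
L1[6] = 2
L2[2][0] = 76
paddr = 76 * 32 + 6 = 2438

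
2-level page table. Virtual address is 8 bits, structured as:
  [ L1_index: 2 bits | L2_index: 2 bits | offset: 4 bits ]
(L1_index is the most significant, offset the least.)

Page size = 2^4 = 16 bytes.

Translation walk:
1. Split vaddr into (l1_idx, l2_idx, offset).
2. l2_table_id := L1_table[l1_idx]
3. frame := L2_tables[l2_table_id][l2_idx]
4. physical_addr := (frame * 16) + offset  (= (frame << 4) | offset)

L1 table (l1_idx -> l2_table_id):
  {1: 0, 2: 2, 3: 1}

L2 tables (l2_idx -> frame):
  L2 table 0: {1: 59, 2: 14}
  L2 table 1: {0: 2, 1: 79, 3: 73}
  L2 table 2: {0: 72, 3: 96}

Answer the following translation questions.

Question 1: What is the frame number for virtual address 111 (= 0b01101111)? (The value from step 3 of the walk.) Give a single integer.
vaddr = 111: l1_idx=1, l2_idx=2
L1[1] = 0; L2[0][2] = 14

Answer: 14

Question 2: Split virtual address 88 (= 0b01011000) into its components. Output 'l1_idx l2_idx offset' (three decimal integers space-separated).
Answer: 1 1 8

Derivation:
vaddr = 88 = 0b01011000
  top 2 bits -> l1_idx = 1
  next 2 bits -> l2_idx = 1
  bottom 4 bits -> offset = 8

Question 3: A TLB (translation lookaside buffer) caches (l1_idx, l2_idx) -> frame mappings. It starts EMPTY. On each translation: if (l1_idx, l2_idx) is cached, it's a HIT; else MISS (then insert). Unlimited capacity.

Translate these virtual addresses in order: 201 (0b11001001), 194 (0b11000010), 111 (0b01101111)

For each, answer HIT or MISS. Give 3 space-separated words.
vaddr=201: (3,0) not in TLB -> MISS, insert
vaddr=194: (3,0) in TLB -> HIT
vaddr=111: (1,2) not in TLB -> MISS, insert

Answer: MISS HIT MISS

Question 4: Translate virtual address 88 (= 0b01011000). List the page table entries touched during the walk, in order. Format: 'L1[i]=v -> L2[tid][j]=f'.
vaddr = 88 = 0b01011000
Split: l1_idx=1, l2_idx=1, offset=8

Answer: L1[1]=0 -> L2[0][1]=59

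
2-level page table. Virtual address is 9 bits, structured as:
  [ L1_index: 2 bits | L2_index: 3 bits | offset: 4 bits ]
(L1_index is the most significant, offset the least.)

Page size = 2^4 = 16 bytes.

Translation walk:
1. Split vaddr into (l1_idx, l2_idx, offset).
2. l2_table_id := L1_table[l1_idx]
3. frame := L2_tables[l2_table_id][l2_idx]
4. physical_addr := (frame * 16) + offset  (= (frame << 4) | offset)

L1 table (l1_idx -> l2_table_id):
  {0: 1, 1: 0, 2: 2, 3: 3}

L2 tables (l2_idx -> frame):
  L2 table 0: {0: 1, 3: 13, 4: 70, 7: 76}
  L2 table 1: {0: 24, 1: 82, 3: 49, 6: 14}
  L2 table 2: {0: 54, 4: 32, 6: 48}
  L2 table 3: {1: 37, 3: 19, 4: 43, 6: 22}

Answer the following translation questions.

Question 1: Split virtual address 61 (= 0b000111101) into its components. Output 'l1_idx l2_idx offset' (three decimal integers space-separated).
Answer: 0 3 13

Derivation:
vaddr = 61 = 0b000111101
  top 2 bits -> l1_idx = 0
  next 3 bits -> l2_idx = 3
  bottom 4 bits -> offset = 13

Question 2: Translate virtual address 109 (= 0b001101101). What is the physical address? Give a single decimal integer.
Answer: 237

Derivation:
vaddr = 109 = 0b001101101
Split: l1_idx=0, l2_idx=6, offset=13
L1[0] = 1
L2[1][6] = 14
paddr = 14 * 16 + 13 = 237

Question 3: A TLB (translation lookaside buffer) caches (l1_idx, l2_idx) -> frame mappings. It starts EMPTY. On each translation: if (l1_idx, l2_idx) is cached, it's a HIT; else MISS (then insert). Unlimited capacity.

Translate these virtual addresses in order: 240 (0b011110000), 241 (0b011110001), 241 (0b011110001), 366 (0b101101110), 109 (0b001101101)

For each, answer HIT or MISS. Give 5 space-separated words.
Answer: MISS HIT HIT MISS MISS

Derivation:
vaddr=240: (1,7) not in TLB -> MISS, insert
vaddr=241: (1,7) in TLB -> HIT
vaddr=241: (1,7) in TLB -> HIT
vaddr=366: (2,6) not in TLB -> MISS, insert
vaddr=109: (0,6) not in TLB -> MISS, insert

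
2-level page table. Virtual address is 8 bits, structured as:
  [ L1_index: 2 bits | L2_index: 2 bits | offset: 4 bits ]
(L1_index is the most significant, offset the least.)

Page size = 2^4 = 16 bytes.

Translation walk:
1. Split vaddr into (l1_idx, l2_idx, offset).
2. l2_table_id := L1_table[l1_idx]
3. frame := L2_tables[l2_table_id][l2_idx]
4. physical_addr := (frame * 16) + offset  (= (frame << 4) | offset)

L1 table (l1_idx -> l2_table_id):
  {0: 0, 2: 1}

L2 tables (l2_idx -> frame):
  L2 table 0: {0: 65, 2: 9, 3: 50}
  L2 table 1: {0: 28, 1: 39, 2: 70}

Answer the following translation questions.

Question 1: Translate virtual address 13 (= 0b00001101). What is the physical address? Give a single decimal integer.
Answer: 1053

Derivation:
vaddr = 13 = 0b00001101
Split: l1_idx=0, l2_idx=0, offset=13
L1[0] = 0
L2[0][0] = 65
paddr = 65 * 16 + 13 = 1053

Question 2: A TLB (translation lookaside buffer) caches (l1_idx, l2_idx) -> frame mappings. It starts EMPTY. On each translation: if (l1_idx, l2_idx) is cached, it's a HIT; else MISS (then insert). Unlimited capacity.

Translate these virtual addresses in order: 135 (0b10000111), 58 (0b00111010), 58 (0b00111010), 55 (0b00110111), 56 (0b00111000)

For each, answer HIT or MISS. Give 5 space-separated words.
Answer: MISS MISS HIT HIT HIT

Derivation:
vaddr=135: (2,0) not in TLB -> MISS, insert
vaddr=58: (0,3) not in TLB -> MISS, insert
vaddr=58: (0,3) in TLB -> HIT
vaddr=55: (0,3) in TLB -> HIT
vaddr=56: (0,3) in TLB -> HIT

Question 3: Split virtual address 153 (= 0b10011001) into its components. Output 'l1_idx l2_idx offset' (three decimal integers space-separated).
vaddr = 153 = 0b10011001
  top 2 bits -> l1_idx = 2
  next 2 bits -> l2_idx = 1
  bottom 4 bits -> offset = 9

Answer: 2 1 9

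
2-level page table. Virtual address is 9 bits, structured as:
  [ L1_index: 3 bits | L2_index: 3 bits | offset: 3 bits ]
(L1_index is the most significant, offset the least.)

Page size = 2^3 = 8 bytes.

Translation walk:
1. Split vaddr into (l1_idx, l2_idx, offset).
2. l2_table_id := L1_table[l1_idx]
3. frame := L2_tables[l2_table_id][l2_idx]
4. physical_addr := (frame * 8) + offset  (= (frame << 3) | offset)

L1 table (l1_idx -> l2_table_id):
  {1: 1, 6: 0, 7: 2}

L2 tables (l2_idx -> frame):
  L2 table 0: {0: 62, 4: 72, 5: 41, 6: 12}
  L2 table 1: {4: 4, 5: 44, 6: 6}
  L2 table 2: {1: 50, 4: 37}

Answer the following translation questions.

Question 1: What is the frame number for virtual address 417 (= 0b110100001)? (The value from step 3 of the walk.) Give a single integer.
vaddr = 417: l1_idx=6, l2_idx=4
L1[6] = 0; L2[0][4] = 72

Answer: 72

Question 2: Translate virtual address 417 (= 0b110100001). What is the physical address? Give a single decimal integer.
Answer: 577

Derivation:
vaddr = 417 = 0b110100001
Split: l1_idx=6, l2_idx=4, offset=1
L1[6] = 0
L2[0][4] = 72
paddr = 72 * 8 + 1 = 577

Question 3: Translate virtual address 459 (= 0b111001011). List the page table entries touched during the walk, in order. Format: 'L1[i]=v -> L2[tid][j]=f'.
vaddr = 459 = 0b111001011
Split: l1_idx=7, l2_idx=1, offset=3

Answer: L1[7]=2 -> L2[2][1]=50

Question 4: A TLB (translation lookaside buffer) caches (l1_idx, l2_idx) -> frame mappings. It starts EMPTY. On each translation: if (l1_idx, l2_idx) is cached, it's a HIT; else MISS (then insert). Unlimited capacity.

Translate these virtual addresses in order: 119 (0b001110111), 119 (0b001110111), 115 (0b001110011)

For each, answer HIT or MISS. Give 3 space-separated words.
Answer: MISS HIT HIT

Derivation:
vaddr=119: (1,6) not in TLB -> MISS, insert
vaddr=119: (1,6) in TLB -> HIT
vaddr=115: (1,6) in TLB -> HIT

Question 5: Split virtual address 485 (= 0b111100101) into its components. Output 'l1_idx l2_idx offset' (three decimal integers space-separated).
vaddr = 485 = 0b111100101
  top 3 bits -> l1_idx = 7
  next 3 bits -> l2_idx = 4
  bottom 3 bits -> offset = 5

Answer: 7 4 5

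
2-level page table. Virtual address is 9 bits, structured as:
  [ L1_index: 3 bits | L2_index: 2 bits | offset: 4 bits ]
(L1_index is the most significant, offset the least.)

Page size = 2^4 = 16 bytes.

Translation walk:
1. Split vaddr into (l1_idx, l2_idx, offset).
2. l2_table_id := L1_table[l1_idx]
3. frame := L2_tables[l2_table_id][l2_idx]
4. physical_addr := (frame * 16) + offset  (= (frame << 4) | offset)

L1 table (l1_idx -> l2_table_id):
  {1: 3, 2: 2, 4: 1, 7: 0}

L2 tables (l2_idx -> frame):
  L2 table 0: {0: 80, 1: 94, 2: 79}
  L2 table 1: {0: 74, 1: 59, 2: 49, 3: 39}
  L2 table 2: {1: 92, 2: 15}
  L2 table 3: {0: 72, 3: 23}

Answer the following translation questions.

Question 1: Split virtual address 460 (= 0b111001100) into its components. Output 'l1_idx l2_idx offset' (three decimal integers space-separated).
Answer: 7 0 12

Derivation:
vaddr = 460 = 0b111001100
  top 3 bits -> l1_idx = 7
  next 2 bits -> l2_idx = 0
  bottom 4 bits -> offset = 12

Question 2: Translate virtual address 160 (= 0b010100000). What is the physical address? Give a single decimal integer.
Answer: 240

Derivation:
vaddr = 160 = 0b010100000
Split: l1_idx=2, l2_idx=2, offset=0
L1[2] = 2
L2[2][2] = 15
paddr = 15 * 16 + 0 = 240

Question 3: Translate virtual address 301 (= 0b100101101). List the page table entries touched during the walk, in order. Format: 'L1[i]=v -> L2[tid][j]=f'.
Answer: L1[4]=1 -> L2[1][2]=49

Derivation:
vaddr = 301 = 0b100101101
Split: l1_idx=4, l2_idx=2, offset=13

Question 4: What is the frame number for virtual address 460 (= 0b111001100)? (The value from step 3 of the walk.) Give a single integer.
Answer: 80

Derivation:
vaddr = 460: l1_idx=7, l2_idx=0
L1[7] = 0; L2[0][0] = 80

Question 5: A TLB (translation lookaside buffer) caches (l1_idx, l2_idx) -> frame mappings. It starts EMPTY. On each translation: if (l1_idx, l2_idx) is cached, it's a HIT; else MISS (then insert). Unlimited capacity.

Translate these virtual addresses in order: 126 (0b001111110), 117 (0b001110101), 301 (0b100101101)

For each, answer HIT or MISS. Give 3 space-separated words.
vaddr=126: (1,3) not in TLB -> MISS, insert
vaddr=117: (1,3) in TLB -> HIT
vaddr=301: (4,2) not in TLB -> MISS, insert

Answer: MISS HIT MISS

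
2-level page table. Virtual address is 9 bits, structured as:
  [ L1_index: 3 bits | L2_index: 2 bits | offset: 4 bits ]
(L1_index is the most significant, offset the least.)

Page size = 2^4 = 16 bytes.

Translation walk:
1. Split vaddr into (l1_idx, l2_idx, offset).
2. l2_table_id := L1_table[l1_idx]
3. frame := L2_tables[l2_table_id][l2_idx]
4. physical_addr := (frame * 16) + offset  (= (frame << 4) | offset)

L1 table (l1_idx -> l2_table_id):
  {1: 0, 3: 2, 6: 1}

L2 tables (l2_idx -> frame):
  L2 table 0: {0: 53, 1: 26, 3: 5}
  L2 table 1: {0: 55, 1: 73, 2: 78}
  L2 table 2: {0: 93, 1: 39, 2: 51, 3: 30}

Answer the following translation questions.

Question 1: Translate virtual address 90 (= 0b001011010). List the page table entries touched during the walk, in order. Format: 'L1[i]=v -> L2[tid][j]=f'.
Answer: L1[1]=0 -> L2[0][1]=26

Derivation:
vaddr = 90 = 0b001011010
Split: l1_idx=1, l2_idx=1, offset=10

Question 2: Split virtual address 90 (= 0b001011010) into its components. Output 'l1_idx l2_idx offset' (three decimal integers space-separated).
Answer: 1 1 10

Derivation:
vaddr = 90 = 0b001011010
  top 3 bits -> l1_idx = 1
  next 2 bits -> l2_idx = 1
  bottom 4 bits -> offset = 10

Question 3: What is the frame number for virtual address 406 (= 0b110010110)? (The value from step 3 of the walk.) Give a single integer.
vaddr = 406: l1_idx=6, l2_idx=1
L1[6] = 1; L2[1][1] = 73

Answer: 73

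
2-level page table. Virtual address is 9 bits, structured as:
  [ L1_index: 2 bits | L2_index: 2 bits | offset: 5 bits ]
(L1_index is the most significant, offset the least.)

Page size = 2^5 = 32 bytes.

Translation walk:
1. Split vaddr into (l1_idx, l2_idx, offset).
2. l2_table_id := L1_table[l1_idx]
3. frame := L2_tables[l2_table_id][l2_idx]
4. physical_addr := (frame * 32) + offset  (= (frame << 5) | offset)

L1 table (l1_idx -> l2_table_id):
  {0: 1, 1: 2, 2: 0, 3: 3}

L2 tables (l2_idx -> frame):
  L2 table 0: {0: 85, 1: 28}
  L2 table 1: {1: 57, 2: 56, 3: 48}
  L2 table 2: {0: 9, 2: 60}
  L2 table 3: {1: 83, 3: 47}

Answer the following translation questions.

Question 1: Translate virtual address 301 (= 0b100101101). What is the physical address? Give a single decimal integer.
vaddr = 301 = 0b100101101
Split: l1_idx=2, l2_idx=1, offset=13
L1[2] = 0
L2[0][1] = 28
paddr = 28 * 32 + 13 = 909

Answer: 909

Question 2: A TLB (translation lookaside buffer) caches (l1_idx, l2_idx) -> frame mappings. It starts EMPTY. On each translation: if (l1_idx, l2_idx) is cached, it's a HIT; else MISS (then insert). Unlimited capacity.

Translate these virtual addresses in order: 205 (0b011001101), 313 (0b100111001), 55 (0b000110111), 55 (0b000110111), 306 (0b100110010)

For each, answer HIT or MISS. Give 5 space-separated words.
vaddr=205: (1,2) not in TLB -> MISS, insert
vaddr=313: (2,1) not in TLB -> MISS, insert
vaddr=55: (0,1) not in TLB -> MISS, insert
vaddr=55: (0,1) in TLB -> HIT
vaddr=306: (2,1) in TLB -> HIT

Answer: MISS MISS MISS HIT HIT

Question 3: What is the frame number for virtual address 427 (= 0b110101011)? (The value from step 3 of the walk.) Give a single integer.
Answer: 83

Derivation:
vaddr = 427: l1_idx=3, l2_idx=1
L1[3] = 3; L2[3][1] = 83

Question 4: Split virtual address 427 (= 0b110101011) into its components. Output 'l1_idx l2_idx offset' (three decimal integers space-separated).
vaddr = 427 = 0b110101011
  top 2 bits -> l1_idx = 3
  next 2 bits -> l2_idx = 1
  bottom 5 bits -> offset = 11

Answer: 3 1 11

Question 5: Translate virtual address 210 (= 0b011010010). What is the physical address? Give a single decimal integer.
vaddr = 210 = 0b011010010
Split: l1_idx=1, l2_idx=2, offset=18
L1[1] = 2
L2[2][2] = 60
paddr = 60 * 32 + 18 = 1938

Answer: 1938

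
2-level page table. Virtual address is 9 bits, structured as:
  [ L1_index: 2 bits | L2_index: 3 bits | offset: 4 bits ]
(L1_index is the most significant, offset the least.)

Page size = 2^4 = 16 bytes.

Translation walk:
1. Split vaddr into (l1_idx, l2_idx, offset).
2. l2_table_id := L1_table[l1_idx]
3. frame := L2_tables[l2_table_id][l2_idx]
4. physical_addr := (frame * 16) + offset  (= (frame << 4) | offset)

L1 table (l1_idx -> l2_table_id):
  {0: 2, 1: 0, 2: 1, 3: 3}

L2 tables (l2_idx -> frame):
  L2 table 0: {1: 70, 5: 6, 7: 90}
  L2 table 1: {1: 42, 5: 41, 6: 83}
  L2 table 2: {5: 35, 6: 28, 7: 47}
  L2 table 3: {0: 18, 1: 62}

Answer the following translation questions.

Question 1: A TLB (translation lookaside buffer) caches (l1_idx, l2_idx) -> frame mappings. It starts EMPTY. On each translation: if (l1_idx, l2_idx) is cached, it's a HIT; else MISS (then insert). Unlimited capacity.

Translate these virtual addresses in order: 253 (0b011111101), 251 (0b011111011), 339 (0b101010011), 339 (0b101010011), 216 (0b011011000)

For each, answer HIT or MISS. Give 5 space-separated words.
Answer: MISS HIT MISS HIT MISS

Derivation:
vaddr=253: (1,7) not in TLB -> MISS, insert
vaddr=251: (1,7) in TLB -> HIT
vaddr=339: (2,5) not in TLB -> MISS, insert
vaddr=339: (2,5) in TLB -> HIT
vaddr=216: (1,5) not in TLB -> MISS, insert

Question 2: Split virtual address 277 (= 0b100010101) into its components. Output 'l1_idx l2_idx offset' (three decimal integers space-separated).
vaddr = 277 = 0b100010101
  top 2 bits -> l1_idx = 2
  next 3 bits -> l2_idx = 1
  bottom 4 bits -> offset = 5

Answer: 2 1 5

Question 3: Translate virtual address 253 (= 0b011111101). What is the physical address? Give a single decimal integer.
Answer: 1453

Derivation:
vaddr = 253 = 0b011111101
Split: l1_idx=1, l2_idx=7, offset=13
L1[1] = 0
L2[0][7] = 90
paddr = 90 * 16 + 13 = 1453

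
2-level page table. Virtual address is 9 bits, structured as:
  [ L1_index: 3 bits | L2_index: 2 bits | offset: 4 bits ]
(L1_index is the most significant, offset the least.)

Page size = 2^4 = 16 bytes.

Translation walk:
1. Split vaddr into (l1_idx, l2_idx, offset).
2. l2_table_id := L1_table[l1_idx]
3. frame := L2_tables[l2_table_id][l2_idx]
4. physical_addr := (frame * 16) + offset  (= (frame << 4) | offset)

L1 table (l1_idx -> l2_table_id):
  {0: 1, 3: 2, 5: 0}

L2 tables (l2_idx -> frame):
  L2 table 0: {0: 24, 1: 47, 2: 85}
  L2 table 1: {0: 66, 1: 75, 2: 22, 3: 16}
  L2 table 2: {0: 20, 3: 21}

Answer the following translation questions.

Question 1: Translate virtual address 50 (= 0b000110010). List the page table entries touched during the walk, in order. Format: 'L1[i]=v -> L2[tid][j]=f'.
vaddr = 50 = 0b000110010
Split: l1_idx=0, l2_idx=3, offset=2

Answer: L1[0]=1 -> L2[1][3]=16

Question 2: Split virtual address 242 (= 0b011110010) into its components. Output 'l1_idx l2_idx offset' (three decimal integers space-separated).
vaddr = 242 = 0b011110010
  top 3 bits -> l1_idx = 3
  next 2 bits -> l2_idx = 3
  bottom 4 bits -> offset = 2

Answer: 3 3 2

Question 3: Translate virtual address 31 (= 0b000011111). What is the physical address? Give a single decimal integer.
vaddr = 31 = 0b000011111
Split: l1_idx=0, l2_idx=1, offset=15
L1[0] = 1
L2[1][1] = 75
paddr = 75 * 16 + 15 = 1215

Answer: 1215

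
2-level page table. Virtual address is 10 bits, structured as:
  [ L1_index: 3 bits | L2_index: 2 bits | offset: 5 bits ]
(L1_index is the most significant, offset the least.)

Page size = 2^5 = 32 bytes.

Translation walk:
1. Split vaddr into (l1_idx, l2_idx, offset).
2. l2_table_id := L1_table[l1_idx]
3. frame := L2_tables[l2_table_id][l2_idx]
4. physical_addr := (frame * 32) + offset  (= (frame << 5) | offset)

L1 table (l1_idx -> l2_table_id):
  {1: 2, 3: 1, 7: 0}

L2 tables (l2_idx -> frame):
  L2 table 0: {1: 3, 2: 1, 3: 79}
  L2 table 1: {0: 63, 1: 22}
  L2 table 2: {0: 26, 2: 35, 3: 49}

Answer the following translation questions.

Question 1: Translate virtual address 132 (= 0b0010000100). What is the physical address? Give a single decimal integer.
vaddr = 132 = 0b0010000100
Split: l1_idx=1, l2_idx=0, offset=4
L1[1] = 2
L2[2][0] = 26
paddr = 26 * 32 + 4 = 836

Answer: 836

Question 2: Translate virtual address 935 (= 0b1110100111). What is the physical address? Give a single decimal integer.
Answer: 103

Derivation:
vaddr = 935 = 0b1110100111
Split: l1_idx=7, l2_idx=1, offset=7
L1[7] = 0
L2[0][1] = 3
paddr = 3 * 32 + 7 = 103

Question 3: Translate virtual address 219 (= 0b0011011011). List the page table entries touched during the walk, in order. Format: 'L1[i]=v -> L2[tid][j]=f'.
vaddr = 219 = 0b0011011011
Split: l1_idx=1, l2_idx=2, offset=27

Answer: L1[1]=2 -> L2[2][2]=35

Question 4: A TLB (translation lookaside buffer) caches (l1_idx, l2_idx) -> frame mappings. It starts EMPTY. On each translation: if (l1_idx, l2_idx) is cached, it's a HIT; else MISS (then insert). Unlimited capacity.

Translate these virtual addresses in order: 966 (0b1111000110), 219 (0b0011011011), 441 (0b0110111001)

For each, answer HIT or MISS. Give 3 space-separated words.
vaddr=966: (7,2) not in TLB -> MISS, insert
vaddr=219: (1,2) not in TLB -> MISS, insert
vaddr=441: (3,1) not in TLB -> MISS, insert

Answer: MISS MISS MISS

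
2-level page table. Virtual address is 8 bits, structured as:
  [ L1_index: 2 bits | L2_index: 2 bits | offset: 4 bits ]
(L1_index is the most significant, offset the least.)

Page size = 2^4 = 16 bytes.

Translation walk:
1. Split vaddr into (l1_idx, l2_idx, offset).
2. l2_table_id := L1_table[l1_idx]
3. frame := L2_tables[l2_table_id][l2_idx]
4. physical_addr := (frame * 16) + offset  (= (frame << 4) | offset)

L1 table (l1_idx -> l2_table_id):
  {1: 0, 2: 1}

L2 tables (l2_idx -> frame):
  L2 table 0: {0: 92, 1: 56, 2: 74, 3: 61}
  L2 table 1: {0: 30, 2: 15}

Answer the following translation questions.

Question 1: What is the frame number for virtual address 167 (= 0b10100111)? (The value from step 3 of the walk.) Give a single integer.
Answer: 15

Derivation:
vaddr = 167: l1_idx=2, l2_idx=2
L1[2] = 1; L2[1][2] = 15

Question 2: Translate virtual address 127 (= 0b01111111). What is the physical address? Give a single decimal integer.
vaddr = 127 = 0b01111111
Split: l1_idx=1, l2_idx=3, offset=15
L1[1] = 0
L2[0][3] = 61
paddr = 61 * 16 + 15 = 991

Answer: 991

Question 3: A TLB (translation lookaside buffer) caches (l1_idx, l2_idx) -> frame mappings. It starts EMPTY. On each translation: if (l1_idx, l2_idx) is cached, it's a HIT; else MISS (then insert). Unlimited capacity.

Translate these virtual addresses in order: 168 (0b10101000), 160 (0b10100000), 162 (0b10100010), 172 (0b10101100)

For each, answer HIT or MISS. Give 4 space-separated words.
Answer: MISS HIT HIT HIT

Derivation:
vaddr=168: (2,2) not in TLB -> MISS, insert
vaddr=160: (2,2) in TLB -> HIT
vaddr=162: (2,2) in TLB -> HIT
vaddr=172: (2,2) in TLB -> HIT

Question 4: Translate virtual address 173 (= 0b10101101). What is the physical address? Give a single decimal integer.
vaddr = 173 = 0b10101101
Split: l1_idx=2, l2_idx=2, offset=13
L1[2] = 1
L2[1][2] = 15
paddr = 15 * 16 + 13 = 253

Answer: 253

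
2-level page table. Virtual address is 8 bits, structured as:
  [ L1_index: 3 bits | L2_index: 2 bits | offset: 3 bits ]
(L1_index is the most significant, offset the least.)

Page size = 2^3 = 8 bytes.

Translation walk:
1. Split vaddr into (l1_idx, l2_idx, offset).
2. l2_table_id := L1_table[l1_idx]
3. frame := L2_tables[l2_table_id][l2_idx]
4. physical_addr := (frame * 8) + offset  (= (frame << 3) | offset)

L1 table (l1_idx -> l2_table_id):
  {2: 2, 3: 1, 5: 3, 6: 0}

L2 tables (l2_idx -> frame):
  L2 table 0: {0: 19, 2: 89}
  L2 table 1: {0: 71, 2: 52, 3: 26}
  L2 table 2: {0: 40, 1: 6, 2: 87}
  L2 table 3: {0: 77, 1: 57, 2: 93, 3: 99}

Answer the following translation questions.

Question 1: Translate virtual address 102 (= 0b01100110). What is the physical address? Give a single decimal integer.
Answer: 574

Derivation:
vaddr = 102 = 0b01100110
Split: l1_idx=3, l2_idx=0, offset=6
L1[3] = 1
L2[1][0] = 71
paddr = 71 * 8 + 6 = 574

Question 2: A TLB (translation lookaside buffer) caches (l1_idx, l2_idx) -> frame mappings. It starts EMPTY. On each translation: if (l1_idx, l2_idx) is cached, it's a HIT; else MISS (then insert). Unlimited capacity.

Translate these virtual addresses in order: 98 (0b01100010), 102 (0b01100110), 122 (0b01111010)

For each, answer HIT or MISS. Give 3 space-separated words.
Answer: MISS HIT MISS

Derivation:
vaddr=98: (3,0) not in TLB -> MISS, insert
vaddr=102: (3,0) in TLB -> HIT
vaddr=122: (3,3) not in TLB -> MISS, insert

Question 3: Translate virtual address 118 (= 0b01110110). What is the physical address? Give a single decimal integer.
Answer: 422

Derivation:
vaddr = 118 = 0b01110110
Split: l1_idx=3, l2_idx=2, offset=6
L1[3] = 1
L2[1][2] = 52
paddr = 52 * 8 + 6 = 422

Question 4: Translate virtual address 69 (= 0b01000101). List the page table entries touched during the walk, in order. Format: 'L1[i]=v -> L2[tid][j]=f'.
vaddr = 69 = 0b01000101
Split: l1_idx=2, l2_idx=0, offset=5

Answer: L1[2]=2 -> L2[2][0]=40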